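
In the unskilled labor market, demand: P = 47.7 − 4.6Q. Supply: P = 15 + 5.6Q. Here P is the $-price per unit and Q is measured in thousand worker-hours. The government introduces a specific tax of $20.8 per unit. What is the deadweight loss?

Competitive equilibrium: 47.7 − 4.6Q = 15 + 5.6Q → Q* = 3.2059, P* = 32.9529.
With the tax, the buyer price exceeds the seller price by 20.8: (47.7 − 4.6Q) − (15 + 5.6Q) = 20.8 → Q' = 1.1667.
ΔQ = 3.2059 − 1.1667 = 2.0392; the wedge equals the tax, 20.8.
Deadweight loss = ½ × 2.0392 × 20.8 = $21.21 thousand.

$21.21 thousand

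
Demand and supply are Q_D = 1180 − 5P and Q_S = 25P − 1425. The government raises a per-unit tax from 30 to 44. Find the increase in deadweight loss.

In inverse form: demand P = 236 − 0.2Q, supply P = 57 + 0.04Q.
Competitive equilibrium: 236 − 0.2Q = 57 + 0.04Q → Q* = 745.8333, P* = 86.8333.
For a per-unit tax t: ΔQ = t/0.24, so DWL = ½·t·(t/0.24) = t²/0.48.
At t = 30: DWL = 1875. At t = 44: DWL = 4033.333.
Increase = 4033.333 − 1875 = 2158.33.

2158.33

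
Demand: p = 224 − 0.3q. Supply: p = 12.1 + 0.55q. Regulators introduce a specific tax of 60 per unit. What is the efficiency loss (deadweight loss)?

2117.65

Competitive equilibrium: 224 − 0.3q = 12.1 + 0.55q → q* = 249.2941, p* = 149.2118.
With the tax, the buyer price exceeds the seller price by 60: (224 − 0.3q) − (12.1 + 0.55q) = 60 → q' = 178.7059.
Δq = 249.2941 − 178.7059 = 70.5882; the wedge equals the tax, 60.
DWL = ½ × 70.5882 × 60 = 2117.65.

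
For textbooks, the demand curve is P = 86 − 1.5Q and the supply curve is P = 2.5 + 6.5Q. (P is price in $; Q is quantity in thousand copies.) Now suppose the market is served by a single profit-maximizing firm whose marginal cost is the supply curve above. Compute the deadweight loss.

Competitive equilibrium: 86 − 1.5Q = 2.5 + 6.5Q → Q* = 10.4375, P* = 70.3438.
Marginal revenue: MR = 86 − 3Q. Set MR = MC: 86 − 3Q = 2.5 + 6.5Q → Q_m = 8.7895.
Price P_m = 86 − 1.5·8.7895 = 72.8158; MC(Q_m) = 2.5 + 6.5·8.7895 = 59.6318.
Competitive Q* = 10.4375, so ΔQ = 1.648; wedge = 72.8158 − 59.6318 = 13.184.
Welfare loss = ½ × 1.648 × 13.184 = $10.86 thousand.

$10.86 thousand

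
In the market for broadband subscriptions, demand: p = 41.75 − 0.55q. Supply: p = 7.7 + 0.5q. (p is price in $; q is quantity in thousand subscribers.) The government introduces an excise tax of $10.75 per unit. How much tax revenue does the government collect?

Competitive equilibrium: 41.75 − 0.55q = 7.7 + 0.5q → q* = 32.4286, p* = 23.9143.
With the tax, the buyer price exceeds the seller price by 10.75: (41.75 − 0.55q) − (7.7 + 0.5q) = 10.75 → q' = 22.1905.
Tax revenue = 10.75 × 22.1905 = $238.55 thousand.

$238.55 thousand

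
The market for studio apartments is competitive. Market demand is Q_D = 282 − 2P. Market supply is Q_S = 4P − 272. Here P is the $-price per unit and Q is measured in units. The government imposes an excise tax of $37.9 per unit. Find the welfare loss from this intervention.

$957.61

In inverse form: demand P = 141 − 0.5Q, supply P = 68 + 0.25Q.
Competitive equilibrium: 141 − 0.5Q = 68 + 0.25Q → Q* = 97.3333, P* = 92.3333.
With the tax, the buyer price exceeds the seller price by 37.9: (141 − 0.5Q) − (68 + 0.25Q) = 37.9 → Q' = 46.8.
ΔQ = 97.3333 − 46.8 = 50.5333; the wedge equals the tax, 37.9.
The triangle = ½ × 50.5333 × 37.9 = $957.61.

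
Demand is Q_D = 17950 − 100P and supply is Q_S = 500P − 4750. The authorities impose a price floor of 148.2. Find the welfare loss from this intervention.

730848.07

In inverse form: demand P = 179.5 − 0.01Q, supply P = 9.5 + 0.002Q.
Competitive equilibrium: 179.5 − 0.01Q = 9.5 + 0.002Q → Q* = 14166.6667, P* = 37.8333.
At the floor P = 148.2, quantity demanded = (179.5 − 148.2)/0.01 = 3130.
Sellers' marginal cost at Q' = 3130: 9.5 + 0.002·3130 = 15.76.
ΔQ = 14166.6667 − 3130 = 11036.6667; wedge = 148.2 − 15.76 = 132.44.
DWL = ½ × 11036.6667 × 132.44 = 730848.07.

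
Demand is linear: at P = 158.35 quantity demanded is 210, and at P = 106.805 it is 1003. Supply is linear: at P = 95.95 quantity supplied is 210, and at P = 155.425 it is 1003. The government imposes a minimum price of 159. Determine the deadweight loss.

14537.29

Demand slope = (106.805 − 158.35)/(1003 − 210) = −0.065, so P = 172 − 0.065Q.
Supply slope = (155.425 − 95.95)/(1003 − 210) = 0.075, so P = 80.2 + 0.075Q.
Competitive equilibrium: 172 − 0.065Q = 80.2 + 0.075Q → Q* = 655.7143, P* = 129.3786.
At the floor P = 159, quantity demanded = (172 − 159)/0.065 = 200.
Sellers' marginal cost at Q' = 200: 80.2 + 0.075·200 = 95.2.
ΔQ = 655.7143 − 200 = 455.7143; wedge = 159 − 95.2 = 63.8.
Welfare loss = ½ × 455.7143 × 63.8 = 14537.29.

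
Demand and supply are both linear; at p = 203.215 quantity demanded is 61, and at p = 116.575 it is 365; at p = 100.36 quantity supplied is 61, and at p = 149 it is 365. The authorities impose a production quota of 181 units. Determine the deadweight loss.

Demand slope = (116.575 − 203.215)/(365 − 61) = −0.285, so p = 220.6 − 0.285q.
Supply slope = (149 − 100.36)/(365 − 61) = 0.16, so p = 90.6 + 0.16q.
Competitive equilibrium: 220.6 − 0.285q = 90.6 + 0.16q → q* = 292.1348, p* = 137.3416.
At q = 181: demand price = 220.6 − 0.285·181 = 169.015; supply price = 90.6 + 0.16·181 = 119.56.
Δq = 292.1348 − 181 = 111.1348; wedge = 169.015 − 119.56 = 49.455.
Welfare loss = ½ × 111.1348 × 49.455 = 2748.09.

2748.09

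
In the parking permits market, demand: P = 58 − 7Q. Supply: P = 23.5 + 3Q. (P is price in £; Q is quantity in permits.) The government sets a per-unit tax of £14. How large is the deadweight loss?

£9.80

Competitive equilibrium: 58 − 7Q = 23.5 + 3Q → Q* = 3.45, P* = 33.85.
With the tax, the buyer price exceeds the seller price by 14: (58 − 7Q) − (23.5 + 3Q) = 14 → Q' = 2.05.
ΔQ = 3.45 − 2.05 = 1.4; the wedge equals the tax, 14.
Deadweight loss = ½ × 1.4 × 14 = £9.80.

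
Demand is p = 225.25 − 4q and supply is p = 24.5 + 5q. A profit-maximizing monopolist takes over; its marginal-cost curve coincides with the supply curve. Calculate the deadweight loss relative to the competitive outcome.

Competitive equilibrium: 225.25 − 4q = 24.5 + 5q → q* = 22.3056, p* = 136.0278.
Marginal revenue: MR = 225.25 − 8q. Set MR = MC: 225.25 − 8q = 24.5 + 5q → q_m = 15.4423.
Price p_m = 225.25 − 4·15.4423 = 163.4808; MC(q_m) = 24.5 + 5·15.4423 = 101.7115.
Competitive q* = 22.3056, so Δq = 6.8633; wedge = 163.4808 − 101.7115 = 61.7693.
Welfare loss = ½ × 6.8633 × 61.7693 = 211.97.

211.97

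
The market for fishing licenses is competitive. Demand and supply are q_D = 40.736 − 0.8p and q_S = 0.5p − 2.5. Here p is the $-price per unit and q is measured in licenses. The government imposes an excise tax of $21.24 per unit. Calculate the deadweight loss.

In inverse form: demand p = 50.92 − 1.25q, supply p = 5 + 2q.
Competitive equilibrium: 50.92 − 1.25q = 5 + 2q → q* = 14.1292, p* = 33.2585.
With the tax, the buyer price exceeds the seller price by 21.24: (50.92 − 1.25q) − (5 + 2q) = 21.24 → q' = 7.5938.
Δq = 14.1292 − 7.5938 = 6.5354; the wedge equals the tax, 21.24.
DWL = ½ × 6.5354 × 21.24 = $69.41.

$69.41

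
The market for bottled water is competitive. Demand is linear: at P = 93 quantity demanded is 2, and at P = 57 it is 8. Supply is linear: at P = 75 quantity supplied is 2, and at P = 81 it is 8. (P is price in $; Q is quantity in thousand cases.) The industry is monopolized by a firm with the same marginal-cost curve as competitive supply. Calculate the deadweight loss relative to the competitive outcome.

Demand slope = (57 − 93)/(8 − 2) = −6, so P = 105 − 6Q.
Supply slope = (81 − 75)/(8 − 2) = 1, so P = 73 + Q.
Competitive equilibrium: 105 − 6Q = 73 + Q → Q* = 4.5714, P* = 77.5714.
Marginal revenue: MR = 105 − 12Q. Set MR = MC: 105 − 12Q = 73 + Q → Q_m = 2.4615.
Price P_m = 105 − 6·2.4615 = 90.231; MC(Q_m) = 73 + 1·2.4615 = 75.4615.
Competitive Q* = 4.5714, so ΔQ = 2.1099; wedge = 90.231 − 75.4615 = 14.7695.
DWL = ½ × 2.1099 × 14.7695 = $15.58 thousand.

$15.58 thousand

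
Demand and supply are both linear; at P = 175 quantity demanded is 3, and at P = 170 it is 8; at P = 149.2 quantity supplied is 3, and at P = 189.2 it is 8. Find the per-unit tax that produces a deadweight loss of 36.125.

Demand slope = (170 − 175)/(8 − 3) = −1, so P = 178 − Q.
Supply slope = (189.2 − 149.2)/(8 − 3) = 8, so P = 125.2 + 8Q.
Competitive equilibrium: 178 − Q = 125.2 + 8Q → Q* = 5.8667, P* = 172.1333.
A tax t gives ΔQ = t/9 and wedge t, so DWL = t²/18.
t²/18 = 36.125 → t² = 650.25 → t = 25.5.

25.5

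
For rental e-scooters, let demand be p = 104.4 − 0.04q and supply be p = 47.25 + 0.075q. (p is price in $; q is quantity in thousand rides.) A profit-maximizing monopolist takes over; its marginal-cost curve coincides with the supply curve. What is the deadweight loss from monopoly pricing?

$945.72 thousand

Competitive equilibrium: 104.4 − 0.04q = 47.25 + 0.075q → q* = 496.9565, p* = 84.5217.
Marginal revenue: MR = 104.4 − 0.08q. Set MR = MC: 104.4 − 0.08q = 47.25 + 0.075q → q_m = 368.7097.
Price p_m = 104.4 − 0.04·368.7097 = 89.6516; MC(q_m) = 47.25 + 0.075·368.7097 = 74.9032.
Competitive q* = 496.9565, so Δq = 128.2468; wedge = 89.6516 − 74.9032 = 14.7484.
The triangle = ½ × 128.2468 × 14.7484 = $945.72 thousand.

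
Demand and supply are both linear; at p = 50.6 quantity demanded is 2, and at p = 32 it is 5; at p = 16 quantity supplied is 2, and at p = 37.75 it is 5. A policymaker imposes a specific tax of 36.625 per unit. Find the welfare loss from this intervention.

49.87

Demand slope = (32 − 50.6)/(5 − 2) = −6.2, so p = 63 − 6.2q.
Supply slope = (37.75 − 16)/(5 − 2) = 7.25, so p = 1.5 + 7.25q.
Competitive equilibrium: 63 − 6.2q = 1.5 + 7.25q → q* = 4.5725, p* = 34.6506.
With the tax, the buyer price exceeds the seller price by 36.625: (63 − 6.2q) − (1.5 + 7.25q) = 36.625 → q' = 1.8494.
Δq = 4.5725 − 1.8494 = 2.7231; the wedge equals the tax, 36.625.
DWL = ½ × 2.7231 × 36.625 = 49.87.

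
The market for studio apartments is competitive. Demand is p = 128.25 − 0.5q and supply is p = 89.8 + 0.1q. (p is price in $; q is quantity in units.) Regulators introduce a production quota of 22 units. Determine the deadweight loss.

Competitive equilibrium: 128.25 − 0.5q = 89.8 + 0.1q → q* = 64.0833, p* = 96.2083.
At q = 22: demand price = 128.25 − 0.5·22 = 117.25; supply price = 89.8 + 0.1·22 = 92.
Δq = 64.0833 − 22 = 42.0833; wedge = 117.25 − 92 = 25.25.
Welfare loss = ½ × 42.0833 × 25.25 = $531.30.

$531.30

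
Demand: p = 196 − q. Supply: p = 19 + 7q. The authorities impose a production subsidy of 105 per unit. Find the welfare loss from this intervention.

689.06

Competitive equilibrium: 196 − q = 19 + 7q → q* = 22.125, p* = 173.875.
The subsidy lowers effective supply by 105: p = 7q − 86.
New quantity: 196 − q = 7q − 86 → q' = 35.25.
Overproduction Δq = 35.25 − 22.125 = 13.125; wedge = subsidy = 105.
Welfare loss = ½ × 13.125 × 105 = 689.06.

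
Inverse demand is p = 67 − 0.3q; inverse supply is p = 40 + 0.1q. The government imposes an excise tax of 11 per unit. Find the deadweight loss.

151.25

Competitive equilibrium: 67 − 0.3q = 40 + 0.1q → q* = 67.5, p* = 46.75.
With the tax, the buyer price exceeds the seller price by 11: (67 − 0.3q) − (40 + 0.1q) = 11 → q' = 40.
Δq = 67.5 − 40 = 27.5; the wedge equals the tax, 11.
Deadweight loss = ½ × 27.5 × 11 = 151.25.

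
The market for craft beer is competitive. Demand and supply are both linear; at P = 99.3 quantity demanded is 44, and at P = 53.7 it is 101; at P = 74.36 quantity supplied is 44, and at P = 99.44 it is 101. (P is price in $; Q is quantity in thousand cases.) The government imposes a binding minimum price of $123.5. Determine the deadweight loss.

Demand slope = (53.7 − 99.3)/(101 − 44) = −0.8, so P = 134.5 − 0.8Q.
Supply slope = (99.44 − 74.36)/(101 − 44) = 0.44, so P = 55 + 0.44Q.
Competitive equilibrium: 134.5 − 0.8Q = 55 + 0.44Q → Q* = 64.1129, P* = 83.2097.
At the floor P = 123.5, quantity demanded = (134.5 − 123.5)/0.8 = 13.75.
Sellers' marginal cost at Q' = 13.75: 55 + 0.44·13.75 = 61.05.
ΔQ = 64.1129 − 13.75 = 50.3629; wedge = 123.5 − 61.05 = 62.45.
DWL = ½ × 50.3629 × 62.45 = $1572.58 thousand.

$1572.58 thousand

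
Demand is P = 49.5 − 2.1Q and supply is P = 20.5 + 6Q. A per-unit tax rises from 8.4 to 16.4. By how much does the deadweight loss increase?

Competitive equilibrium: 49.5 − 2.1Q = 20.5 + 6Q → Q* = 3.5802, P* = 41.9815.
For a per-unit tax t: ΔQ = t/8.1, so DWL = ½·t·(t/8.1) = t²/16.2.
At t = 8.4: DWL = 4.356. At t = 16.4: DWL = 16.602.
Increase = 16.602 − 4.356 = 12.25.

12.25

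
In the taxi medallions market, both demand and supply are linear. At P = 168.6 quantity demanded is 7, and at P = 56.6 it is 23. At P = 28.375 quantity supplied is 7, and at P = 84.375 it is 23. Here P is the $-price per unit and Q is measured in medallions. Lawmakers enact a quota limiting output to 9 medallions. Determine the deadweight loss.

$676.89

Demand slope = (56.6 − 168.6)/(23 − 7) = −7, so P = 217.6 − 7Q.
Supply slope = (84.375 − 28.375)/(23 − 7) = 3.5, so P = 3.875 + 3.5Q.
Competitive equilibrium: 217.6 − 7Q = 3.875 + 3.5Q → Q* = 20.3548, P* = 75.1167.
At Q = 9: demand price = 217.6 − 7·9 = 154.6; supply price = 3.875 + 3.5·9 = 35.375.
ΔQ = 20.3548 − 9 = 11.3548; wedge = 154.6 − 35.375 = 119.225.
Deadweight loss = ½ × 11.3548 × 119.225 = $676.89.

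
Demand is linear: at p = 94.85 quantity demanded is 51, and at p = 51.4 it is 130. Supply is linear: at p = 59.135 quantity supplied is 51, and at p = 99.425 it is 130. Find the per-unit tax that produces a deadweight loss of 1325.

53

Demand slope = (51.4 − 94.85)/(130 − 51) = −0.55, so p = 122.9 − 0.55q.
Supply slope = (99.425 − 59.135)/(130 − 51) = 0.51, so p = 33.125 + 0.51q.
Competitive equilibrium: 122.9 − 0.55q = 33.125 + 0.51q → q* = 84.6934, p* = 76.3186.
A tax t gives Δq = t/1.06 and wedge t, so DWL = t²/2.12.
t²/2.12 = 1325 → t² = 2809 → t = 53.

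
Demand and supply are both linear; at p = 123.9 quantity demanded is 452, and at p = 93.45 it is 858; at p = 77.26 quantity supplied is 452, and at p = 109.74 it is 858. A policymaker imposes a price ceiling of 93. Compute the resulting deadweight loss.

840.71

Demand slope = (93.45 − 123.9)/(858 − 452) = −0.075, so p = 157.8 − 0.075q.
Supply slope = (109.74 − 77.26)/(858 − 452) = 0.08, so p = 41.1 + 0.08q.
Competitive equilibrium: 157.8 − 0.075q = 41.1 + 0.08q → q* = 752.9032, p* = 101.3323.
At the ceiling p = 93, quantity supplied = (93 − 41.1)/0.08 = 648.75.
Willingness to pay at q' = 648.75: 157.8 − 0.075·648.75 = 109.1438.
Δq = 752.9032 − 648.75 = 104.1532; wedge = 109.1438 − 93 = 16.1438.
Welfare loss = ½ × 104.1532 × 16.1438 = 840.71.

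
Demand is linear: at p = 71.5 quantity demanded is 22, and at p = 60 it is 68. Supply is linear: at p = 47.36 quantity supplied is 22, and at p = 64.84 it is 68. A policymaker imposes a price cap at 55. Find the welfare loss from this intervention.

Demand slope = (60 − 71.5)/(68 − 22) = −0.25, so p = 77 − 0.25q.
Supply slope = (64.84 − 47.36)/(68 − 22) = 0.38, so p = 39 + 0.38q.
Competitive equilibrium: 77 − 0.25q = 39 + 0.38q → q* = 60.3175, p* = 61.9206.
At the ceiling p = 55, quantity supplied = (55 − 39)/0.38 = 42.1053.
Willingness to pay at q' = 42.1053: 77 − 0.25·42.1053 = 66.4737.
Δq = 60.3175 − 42.1053 = 18.2122; wedge = 66.4737 − 55 = 11.4737.
Deadweight loss = ½ × 18.2122 × 11.4737 = 104.48.

104.48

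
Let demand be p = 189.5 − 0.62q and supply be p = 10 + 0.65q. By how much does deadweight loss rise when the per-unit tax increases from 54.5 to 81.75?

Competitive equilibrium: 189.5 − 0.62q = 10 + 0.65q → q* = 141.3386, p* = 101.8701.
For a per-unit tax t: Δq = t/1.27, so DWL = ½·t·(t/1.27) = t²/2.54.
At t = 54.5: DWL = 1169.39. At t = 81.75: DWL = 2631.127.
Increase = 2631.127 − 1169.39 = 1461.74.

1461.74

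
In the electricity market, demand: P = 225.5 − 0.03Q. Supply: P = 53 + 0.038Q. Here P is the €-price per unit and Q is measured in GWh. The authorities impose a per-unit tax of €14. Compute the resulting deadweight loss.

€1441.18

Competitive equilibrium: 225.5 − 0.03Q = 53 + 0.038Q → Q* = 2536.7647, P* = 149.3971.
With the tax, the buyer price exceeds the seller price by 14: (225.5 − 0.03Q) − (53 + 0.038Q) = 14 → Q' = 2330.8824.
ΔQ = 2536.7647 − 2330.8824 = 205.8823; the wedge equals the tax, 14.
Welfare loss = ½ × 205.8823 × 14 = €1441.18.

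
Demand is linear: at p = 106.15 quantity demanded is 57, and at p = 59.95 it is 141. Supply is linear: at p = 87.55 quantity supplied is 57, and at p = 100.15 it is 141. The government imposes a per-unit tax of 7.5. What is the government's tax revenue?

Demand slope = (59.95 − 106.15)/(141 − 57) = −0.55, so p = 137.5 − 0.55q.
Supply slope = (100.15 − 87.55)/(141 − 57) = 0.15, so p = 79 + 0.15q.
Competitive equilibrium: 137.5 − 0.55q = 79 + 0.15q → q* = 83.5714, p* = 91.5357.
With the tax, the buyer price exceeds the seller price by 7.5: (137.5 − 0.55q) − (79 + 0.15q) = 7.5 → q' = 72.8571.
Tax revenue = 7.5 × 72.8571 = 546.43.

546.43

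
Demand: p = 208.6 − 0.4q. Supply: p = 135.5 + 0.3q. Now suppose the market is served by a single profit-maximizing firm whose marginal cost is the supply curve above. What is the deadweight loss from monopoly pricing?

504.71

Competitive equilibrium: 208.6 − 0.4q = 135.5 + 0.3q → q* = 104.4286, p* = 166.8286.
Marginal revenue: MR = 208.6 − 0.8q. Set MR = MC: 208.6 − 0.8q = 135.5 + 0.3q → q_m = 66.4545.
Price p_m = 208.6 − 0.4·66.4545 = 182.0182; MC(q_m) = 135.5 + 0.3·66.4545 = 155.4364.
Competitive q* = 104.4286, so Δq = 37.9741; wedge = 182.0182 − 155.4364 = 26.5818.
The triangle = ½ × 37.9741 × 26.5818 = 504.71.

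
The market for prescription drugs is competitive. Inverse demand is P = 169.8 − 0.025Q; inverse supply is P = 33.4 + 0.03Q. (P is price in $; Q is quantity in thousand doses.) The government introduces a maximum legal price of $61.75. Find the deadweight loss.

$64796.19 thousand

Competitive equilibrium: 169.8 − 0.025Q = 33.4 + 0.03Q → Q* = 2480, P* = 107.8.
At the ceiling P = 61.75, quantity supplied = (61.75 − 33.4)/0.03 = 945.
Willingness to pay at Q' = 945: 169.8 − 0.025·945 = 146.175.
ΔQ = 2480 − 945 = 1535; wedge = 146.175 − 61.75 = 84.425.
The triangle = ½ × 1535 × 84.425 = $64796.19 thousand.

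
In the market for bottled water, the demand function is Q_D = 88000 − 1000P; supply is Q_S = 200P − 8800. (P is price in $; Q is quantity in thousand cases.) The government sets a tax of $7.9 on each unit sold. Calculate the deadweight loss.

$5200.83 thousand

In inverse form: demand P = 88 − 0.001Q, supply P = 44 + 0.005Q.
Competitive equilibrium: 88 − 0.001Q = 44 + 0.005Q → Q* = 7333.3333, P* = 80.6667.
With the tax, the buyer price exceeds the seller price by 7.9: (88 − 0.001Q) − (44 + 0.005Q) = 7.9 → Q' = 6016.6667.
ΔQ = 7333.3333 − 6016.6667 = 1316.6666; the wedge equals the tax, 7.9.
Welfare loss = ½ × 1316.6666 × 7.9 = $5200.83 thousand.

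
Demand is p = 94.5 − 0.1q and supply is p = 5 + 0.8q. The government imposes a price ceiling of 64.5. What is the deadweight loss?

282.81

Competitive equilibrium: 94.5 − 0.1q = 5 + 0.8q → q* = 99.4444, p* = 84.5556.
At the ceiling p = 64.5, quantity supplied = (64.5 − 5)/0.8 = 74.375.
Willingness to pay at q' = 74.375: 94.5 − 0.1·74.375 = 87.0625.
Δq = 99.4444 − 74.375 = 25.0694; wedge = 87.0625 − 64.5 = 22.5625.
Welfare loss = ½ × 25.0694 × 22.5625 = 282.81.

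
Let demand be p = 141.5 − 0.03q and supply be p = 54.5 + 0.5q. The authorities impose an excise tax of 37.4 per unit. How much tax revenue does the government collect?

3500.08

Competitive equilibrium: 141.5 − 0.03q = 54.5 + 0.5q → q* = 164.1509, p* = 136.5755.
With the tax, the buyer price exceeds the seller price by 37.4: (141.5 − 0.03q) − (54.5 + 0.5q) = 37.4 → q' = 93.5849.
Tax revenue = 37.4 × 93.5849 = 3500.08.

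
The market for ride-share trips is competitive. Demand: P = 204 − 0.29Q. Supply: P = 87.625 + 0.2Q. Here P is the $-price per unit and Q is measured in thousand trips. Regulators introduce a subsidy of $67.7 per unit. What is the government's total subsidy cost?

Competitive equilibrium: 204 − 0.29Q = 87.625 + 0.2Q → Q* = 237.5, P* = 135.125.
The subsidy lowers effective supply by 67.7: P = 19.925 + 0.2Q.
New quantity: 204 − 0.29Q = 19.925 + 0.2Q → Q' = 375.66327.
Total subsidy cost = 67.7 × 375.66327 = $25432.40 thousand.

$25432.40 thousand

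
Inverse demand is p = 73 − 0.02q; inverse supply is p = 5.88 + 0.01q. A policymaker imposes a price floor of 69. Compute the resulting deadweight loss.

62260.91

Competitive equilibrium: 73 − 0.02q = 5.88 + 0.01q → q* = 2237.3333, p* = 28.2533.
At the floor p = 69, quantity demanded = (73 − 69)/0.02 = 200.
Sellers' marginal cost at q' = 200: 5.88 + 0.01·200 = 7.88.
Δq = 2237.3333 − 200 = 2037.3333; wedge = 69 − 7.88 = 61.12.
Welfare loss = ½ × 2037.3333 × 61.12 = 62260.91.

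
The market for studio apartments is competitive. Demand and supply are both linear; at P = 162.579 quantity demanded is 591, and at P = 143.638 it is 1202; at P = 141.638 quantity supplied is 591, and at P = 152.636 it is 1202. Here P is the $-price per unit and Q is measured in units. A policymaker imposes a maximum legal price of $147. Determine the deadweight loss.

$410.73

Demand slope = (143.638 − 162.579)/(1202 − 591) = −0.031, so P = 180.9 − 0.031Q.
Supply slope = (152.636 − 141.638)/(1202 − 591) = 0.018, so P = 131 + 0.018Q.
Competitive equilibrium: 180.9 − 0.031Q = 131 + 0.018Q → Q* = 1018.3673, P* = 149.3306.
At the ceiling P = 147, quantity supplied = (147 − 131)/0.018 = 888.8889.
Willingness to pay at Q' = 888.8889: 180.9 − 0.031·888.8889 = 153.3444.
ΔQ = 1018.3673 − 888.8889 = 129.4784; wedge = 153.3444 − 147 = 6.3444.
Deadweight loss = ½ × 129.4784 × 6.3444 = $410.73.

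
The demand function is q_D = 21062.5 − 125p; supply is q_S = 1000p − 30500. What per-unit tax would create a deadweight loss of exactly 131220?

In inverse form: demand p = 168.5 − 0.008q, supply p = 30.5 + 0.001q.
Competitive equilibrium: 168.5 − 0.008q = 30.5 + 0.001q → q* = 15333.3333, p* = 45.8333.
A tax t gives Δq = t/0.009 and wedge t, so DWL = t²/0.018.
t²/0.018 = 131220 → t² = 2361.96 → t = 48.6.

48.6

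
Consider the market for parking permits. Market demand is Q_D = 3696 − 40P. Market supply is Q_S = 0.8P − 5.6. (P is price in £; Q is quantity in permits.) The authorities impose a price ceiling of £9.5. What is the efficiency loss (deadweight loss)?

In inverse form: demand P = 92.4 − 0.025Q, supply P = 7 + 1.25Q.
Competitive equilibrium: 92.4 − 0.025Q = 7 + 1.25Q → Q* = 66.9804, P* = 90.7255.
At the ceiling P = 9.5, quantity supplied = (9.5 − 7)/1.25 = 2.
Willingness to pay at Q' = 2: 92.4 − 0.025·2 = 92.35.
ΔQ = 66.9804 − 2 = 64.9804; wedge = 92.35 − 9.5 = 82.85.
Deadweight loss = ½ × 64.9804 × 82.85 = £2691.81.

£2691.81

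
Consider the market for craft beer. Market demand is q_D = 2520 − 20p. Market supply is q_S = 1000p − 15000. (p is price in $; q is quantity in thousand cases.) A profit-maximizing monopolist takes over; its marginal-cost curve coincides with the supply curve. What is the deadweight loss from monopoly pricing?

In inverse form: demand p = 126 − 0.05q, supply p = 15 + 0.001q.
Competitive equilibrium: 126 − 0.05q = 15 + 0.001q → q* = 2176.4706, p* = 17.1765.
Marginal revenue: MR = 126 − 0.1q. Set MR = MC: 126 − 0.1q = 15 + 0.001q → q_m = 1099.0099.
Price p_m = 126 − 0.05·1099.0099 = 71.0495; MC(q_m) = 15 + 0.001·1099.0099 = 16.099.
Competitive q* = 2176.4706, so Δq = 1077.4607; wedge = 71.0495 − 16.099 = 54.9505.
Welfare loss = ½ × 1077.4607 × 54.9505 = $29603.50 thousand.

$29603.50 thousand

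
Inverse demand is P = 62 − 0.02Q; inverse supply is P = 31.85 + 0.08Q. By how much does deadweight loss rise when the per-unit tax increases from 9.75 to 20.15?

1554.80

Competitive equilibrium: 62 − 0.02Q = 31.85 + 0.08Q → Q* = 301.5, P* = 55.97.
For a per-unit tax t: ΔQ = t/0.1, so DWL = ½·t·(t/0.1) = t²/0.2.
At t = 9.75: DWL = 475.313. At t = 20.15: DWL = 2030.113.
Increase = 2030.113 − 475.313 = 1554.80.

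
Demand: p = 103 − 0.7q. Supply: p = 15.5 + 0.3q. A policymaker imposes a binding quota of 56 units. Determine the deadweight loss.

Competitive equilibrium: 103 − 0.7q = 15.5 + 0.3q → q* = 87.5, p* = 41.75.
At q = 56: demand price = 103 − 0.7·56 = 63.8; supply price = 15.5 + 0.3·56 = 32.3.
Δq = 87.5 − 56 = 31.5; wedge = 63.8 − 32.3 = 31.5.
Welfare loss = ½ × 31.5 × 31.5 = 496.125.

496.125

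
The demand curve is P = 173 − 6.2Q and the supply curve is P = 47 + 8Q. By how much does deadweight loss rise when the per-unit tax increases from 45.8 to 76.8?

133.82

Competitive equilibrium: 173 − 6.2Q = 47 + 8Q → Q* = 8.8732, P* = 117.9859.
For a per-unit tax t: ΔQ = t/14.2, so DWL = ½·t·(t/14.2) = t²/28.4.
At t = 45.8: DWL = 73.861. At t = 76.8: DWL = 207.685.
Increase = 207.685 − 73.861 = 133.82.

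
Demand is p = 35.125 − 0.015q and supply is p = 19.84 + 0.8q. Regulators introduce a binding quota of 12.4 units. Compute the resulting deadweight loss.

16.46

Competitive equilibrium: 35.125 − 0.015q = 19.84 + 0.8q → q* = 18.7546, p* = 34.8437.
At q = 12.4: demand price = 35.125 − 0.015·12.4 = 34.939; supply price = 19.84 + 0.8·12.4 = 29.76.
Δq = 18.7546 − 12.4 = 6.3546; wedge = 34.939 − 29.76 = 5.179.
Welfare loss = ½ × 6.3546 × 5.179 = 16.46.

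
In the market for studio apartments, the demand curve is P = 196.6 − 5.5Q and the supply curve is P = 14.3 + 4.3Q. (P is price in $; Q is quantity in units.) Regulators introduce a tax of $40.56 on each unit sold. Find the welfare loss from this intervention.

Competitive equilibrium: 196.6 − 5.5Q = 14.3 + 4.3Q → Q* = 18.602, P* = 94.2888.
With the tax, the buyer price exceeds the seller price by 40.56: (196.6 − 5.5Q) − (14.3 + 4.3Q) = 40.56 → Q' = 14.4633.
ΔQ = 18.602 − 14.4633 = 4.1387; the wedge equals the tax, 40.56.
Deadweight loss = ½ × 4.1387 × 40.56 = $83.93.

$83.93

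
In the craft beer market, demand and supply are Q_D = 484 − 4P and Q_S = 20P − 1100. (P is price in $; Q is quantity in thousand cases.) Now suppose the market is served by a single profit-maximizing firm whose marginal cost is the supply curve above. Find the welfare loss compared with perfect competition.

In inverse form: demand P = 121 − 0.25Q, supply P = 55 + 0.05Q.
Competitive equilibrium: 121 − 0.25Q = 55 + 0.05Q → Q* = 220, P* = 66.
Marginal revenue: MR = 121 − 0.5Q. Set MR = MC: 121 − 0.5Q = 55 + 0.05Q → Q_m = 120.
Price P_m = 121 − 0.25·120 = 91; MC(Q_m) = 55 + 0.05·120 = 61.
Competitive Q* = 220, so ΔQ = 100; wedge = 91 − 61 = 30.
DWL = ½ × 100 × 30 = $1500 thousand.

$1500 thousand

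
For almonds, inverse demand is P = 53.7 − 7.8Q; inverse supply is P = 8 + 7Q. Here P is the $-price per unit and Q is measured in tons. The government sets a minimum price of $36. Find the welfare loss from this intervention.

$4.96

Competitive equilibrium: 53.7 − 7.8Q = 8 + 7Q → Q* = 3.0878, P* = 29.6149.
At the floor P = 36, quantity demanded = (53.7 − 36)/7.8 = 2.2692.
Sellers' marginal cost at Q' = 2.2692: 8 + 7·2.2692 = 23.8844.
ΔQ = 3.0878 − 2.2692 = 0.8186; wedge = 36 − 23.8844 = 12.1156.
Deadweight loss = ½ × 0.8186 × 12.1156 = $4.96.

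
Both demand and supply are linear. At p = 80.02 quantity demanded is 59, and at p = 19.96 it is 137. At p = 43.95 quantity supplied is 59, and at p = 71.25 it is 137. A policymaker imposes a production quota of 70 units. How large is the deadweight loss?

Demand slope = (19.96 − 80.02)/(137 − 59) = −0.77, so p = 125.45 − 0.77q.
Supply slope = (71.25 − 43.95)/(137 − 59) = 0.35, so p = 23.3 + 0.35q.
Competitive equilibrium: 125.45 − 0.77q = 23.3 + 0.35q → q* = 91.2054, p* = 55.2219.
At q = 70: demand price = 125.45 − 0.77·70 = 71.55; supply price = 23.3 + 0.35·70 = 47.8.
Δq = 91.2054 − 70 = 21.2054; wedge = 71.55 − 47.8 = 23.75.
Deadweight loss = ½ × 21.2054 × 23.75 = 251.81.

251.81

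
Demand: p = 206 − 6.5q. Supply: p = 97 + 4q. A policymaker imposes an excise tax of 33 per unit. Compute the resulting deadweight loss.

Competitive equilibrium: 206 − 6.5q = 97 + 4q → q* = 10.381, p* = 138.5238.
With the tax, the buyer price exceeds the seller price by 33: (206 − 6.5q) − (97 + 4q) = 33 → q' = 7.2381.
Δq = 10.381 − 7.2381 = 3.1429; the wedge equals the tax, 33.
DWL = ½ × 3.1429 × 33 = 51.86.

51.86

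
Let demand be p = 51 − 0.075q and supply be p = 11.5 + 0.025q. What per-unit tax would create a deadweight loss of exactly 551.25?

10.5

Competitive equilibrium: 51 − 0.075q = 11.5 + 0.025q → q* = 395, p* = 21.375.
A tax t gives Δq = t/0.1 and wedge t, so DWL = t²/0.2.
t²/0.2 = 551.25 → t² = 110.25 → t = 10.5.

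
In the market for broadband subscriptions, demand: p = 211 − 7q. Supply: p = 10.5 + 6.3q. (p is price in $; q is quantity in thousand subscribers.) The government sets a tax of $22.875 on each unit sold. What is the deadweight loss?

$19.67 thousand

Competitive equilibrium: 211 − 7q = 10.5 + 6.3q → q* = 15.0752, p* = 105.4737.
With the tax, the buyer price exceeds the seller price by 22.875: (211 − 7q) − (10.5 + 6.3q) = 22.875 → q' = 13.3553.
Δq = 15.0752 − 13.3553 = 1.7199; the wedge equals the tax, 22.875.
DWL = ½ × 1.7199 × 22.875 = $19.67 thousand.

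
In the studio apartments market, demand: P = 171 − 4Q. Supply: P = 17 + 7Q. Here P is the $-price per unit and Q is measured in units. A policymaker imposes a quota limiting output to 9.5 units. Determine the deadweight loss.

Competitive equilibrium: 171 − 4Q = 17 + 7Q → Q* = 14, P* = 115.
At Q = 9.5: demand price = 171 − 4·9.5 = 133; supply price = 17 + 7·9.5 = 83.5.
ΔQ = 14 − 9.5 = 4.5; wedge = 133 − 83.5 = 49.5.
The triangle = ½ × 4.5 × 49.5 = $111.375.

$111.375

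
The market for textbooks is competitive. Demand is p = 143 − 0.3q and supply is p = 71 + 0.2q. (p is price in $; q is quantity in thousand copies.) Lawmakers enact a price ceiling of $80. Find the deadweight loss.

Competitive equilibrium: 143 − 0.3q = 71 + 0.2q → q* = 144, p* = 99.8.
At the ceiling p = 80, quantity supplied = (80 − 71)/0.2 = 45.
Willingness to pay at q' = 45: 143 − 0.3·45 = 129.5.
Δq = 144 − 45 = 99; wedge = 129.5 − 80 = 49.5.
Deadweight loss = ½ × 99 × 49.5 = $2450.25 thousand.

$2450.25 thousand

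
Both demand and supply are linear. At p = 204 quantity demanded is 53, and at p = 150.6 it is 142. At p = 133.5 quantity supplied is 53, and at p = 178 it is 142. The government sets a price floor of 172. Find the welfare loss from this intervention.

Demand slope = (150.6 − 204)/(142 − 53) = −0.6, so p = 235.8 − 0.6q.
Supply slope = (178 − 133.5)/(142 − 53) = 0.5, so p = 107 + 0.5q.
Competitive equilibrium: 235.8 − 0.6q = 107 + 0.5q → q* = 117.0909, p* = 165.5455.
At the floor p = 172, quantity demanded = (235.8 − 172)/0.6 = 106.3333.
Sellers' marginal cost at q' = 106.3333: 107 + 0.5·106.3333 = 160.1667.
Δq = 117.0909 − 106.3333 = 10.7576; wedge = 172 − 160.1667 = 11.8333.
Welfare loss = ½ × 10.7576 × 11.8333 = 63.65.

63.65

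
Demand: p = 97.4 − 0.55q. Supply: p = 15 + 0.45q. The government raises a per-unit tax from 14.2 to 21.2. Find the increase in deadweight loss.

Competitive equilibrium: 97.4 − 0.55q = 15 + 0.45q → q* = 82.4, p* = 52.08.
For a per-unit tax t: Δq = t/1, so DWL = ½·t·(t/1) = t²/2.
At t = 14.2: DWL = 100.82. At t = 21.2: DWL = 224.72.
Increase = 224.72 − 100.82 = 123.90.

123.90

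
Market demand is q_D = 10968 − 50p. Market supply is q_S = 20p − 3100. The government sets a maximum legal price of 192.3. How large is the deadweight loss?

1052.71

In inverse form: demand p = 219.36 − 0.02q, supply p = 155 + 0.05q.
Competitive equilibrium: 219.36 − 0.02q = 155 + 0.05q → q* = 919.4286, p* = 200.9714.
At the ceiling p = 192.3, quantity supplied = (192.3 − 155)/0.05 = 746.
Willingness to pay at q' = 746: 219.36 − 0.02·746 = 204.44.
Δq = 919.4286 − 746 = 173.4286; wedge = 204.44 − 192.3 = 12.14.
The triangle = ½ × 173.4286 × 12.14 = 1052.71.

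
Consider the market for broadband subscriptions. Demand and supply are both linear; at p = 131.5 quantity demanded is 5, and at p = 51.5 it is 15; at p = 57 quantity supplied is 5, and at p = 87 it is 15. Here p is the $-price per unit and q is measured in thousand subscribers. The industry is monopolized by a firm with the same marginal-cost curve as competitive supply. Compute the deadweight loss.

Demand slope = (51.5 − 131.5)/(15 − 5) = −8, so p = 171.5 − 8q.
Supply slope = (87 − 57)/(15 − 5) = 3, so p = 42 + 3q.
Competitive equilibrium: 171.5 − 8q = 42 + 3q → q* = 11.7727, p* = 77.3182.
Marginal revenue: MR = 171.5 − 16q. Set MR = MC: 171.5 − 16q = 42 + 3q → q_m = 6.8158.
Price p_m = 171.5 − 8·6.8158 = 116.9736; MC(q_m) = 42 + 3·6.8158 = 62.4474.
Competitive q* = 11.7727, so Δq = 4.9569; wedge = 116.9736 − 62.4474 = 54.5262.
Deadweight loss = ½ × 4.9569 × 54.5262 = $135.14 thousand.

$135.14 thousand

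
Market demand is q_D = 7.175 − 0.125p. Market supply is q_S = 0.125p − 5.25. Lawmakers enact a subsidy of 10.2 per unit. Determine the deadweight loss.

3.25

In inverse form: demand p = 57.4 − 8q, supply p = 42 + 8q.
Competitive equilibrium: 57.4 − 8q = 42 + 8q → q* = 0.9625, p* = 49.7.
The subsidy lowers effective supply by 10.2: p = 31.8 + 8q.
New quantity: 57.4 − 8q = 31.8 + 8q → q' = 1.6.
Overproduction Δq = 1.6 − 0.9625 = 0.6375; wedge = subsidy = 10.2.
The triangle = ½ × 0.6375 × 10.2 = 3.25.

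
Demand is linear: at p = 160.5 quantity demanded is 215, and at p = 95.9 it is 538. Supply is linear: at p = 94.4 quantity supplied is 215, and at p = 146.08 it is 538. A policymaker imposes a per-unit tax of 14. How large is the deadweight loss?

Demand slope = (95.9 − 160.5)/(538 − 215) = −0.2, so p = 203.5 − 0.2q.
Supply slope = (146.08 − 94.4)/(538 − 215) = 0.16, so p = 60 + 0.16q.
Competitive equilibrium: 203.5 − 0.2q = 60 + 0.16q → q* = 398.6111, p* = 123.7778.
With the tax, the buyer price exceeds the seller price by 14: (203.5 − 0.2q) − (60 + 0.16q) = 14 → q' = 359.7222.
Δq = 398.6111 − 359.7222 = 38.8889; the wedge equals the tax, 14.
The triangle = ½ × 38.8889 × 14 = 272.22.

272.22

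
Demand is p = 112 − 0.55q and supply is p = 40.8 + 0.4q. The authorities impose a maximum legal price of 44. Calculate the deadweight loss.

2128.93

Competitive equilibrium: 112 − 0.55q = 40.8 + 0.4q → q* = 74.9474, p* = 70.7789.
At the ceiling p = 44, quantity supplied = (44 − 40.8)/0.4 = 8.
Willingness to pay at q' = 8: 112 − 0.55·8 = 107.6.
Δq = 74.9474 − 8 = 66.9474; wedge = 107.6 − 44 = 63.6.
Deadweight loss = ½ × 66.9474 × 63.6 = 2128.93.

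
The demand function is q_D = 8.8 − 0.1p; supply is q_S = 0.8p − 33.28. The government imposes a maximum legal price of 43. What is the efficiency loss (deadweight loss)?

50.78

In inverse form: demand p = 88 − 10q, supply p = 41.6 + 1.25q.
Competitive equilibrium: 88 − 10q = 41.6 + 1.25q → q* = 4.12444, p* = 46.75556.
At the ceiling p = 43, quantity supplied = (43 − 41.6)/1.25 = 1.12.
Willingness to pay at q' = 1.12: 88 − 10·1.12 = 76.8.
Δq = 4.12444 − 1.12 = 3.00444; wedge = 76.8 − 43 = 33.8.
Welfare loss = ½ × 3.00444 × 33.8 = 50.78.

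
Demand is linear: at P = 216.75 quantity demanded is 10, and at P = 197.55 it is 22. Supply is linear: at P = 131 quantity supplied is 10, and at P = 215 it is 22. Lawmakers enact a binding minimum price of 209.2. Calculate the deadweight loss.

118.62

Demand slope = (197.55 − 216.75)/(22 − 10) = −1.6, so P = 232.75 − 1.6Q.
Supply slope = (215 − 131)/(22 − 10) = 7, so P = 61 + 7Q.
Competitive equilibrium: 232.75 − 1.6Q = 61 + 7Q → Q* = 19.97093, P* = 200.79651.
At the floor P = 209.2, quantity demanded = (232.75 − 209.2)/1.6 = 14.71875.
Sellers' marginal cost at Q' = 14.71875: 61 + 7·14.71875 = 164.03125.
ΔQ = 19.97093 − 14.71875 = 5.25218; wedge = 209.2 − 164.03125 = 45.16875.
Welfare loss = ½ × 5.25218 × 45.16875 = 118.62.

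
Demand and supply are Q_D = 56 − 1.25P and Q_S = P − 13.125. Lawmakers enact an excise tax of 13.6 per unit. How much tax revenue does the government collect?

In inverse form: demand P = 44.8 − 0.8Q, supply P = 13.125 + Q.
Competitive equilibrium: 44.8 − 0.8Q = 13.125 + Q → Q* = 17.5972, P* = 30.7222.
With the tax, the buyer price exceeds the seller price by 13.6: (44.8 − 0.8Q) − (13.125 + Q) = 13.6 → Q' = 10.0417.
Tax revenue = 13.6 × 10.0417 = 136.57.

136.57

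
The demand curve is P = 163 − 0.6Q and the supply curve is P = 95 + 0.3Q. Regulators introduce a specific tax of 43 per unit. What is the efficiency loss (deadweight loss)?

1027.22

Competitive equilibrium: 163 − 0.6Q = 95 + 0.3Q → Q* = 75.5556, P* = 117.6667.
With the tax, the buyer price exceeds the seller price by 43: (163 − 0.6Q) − (95 + 0.3Q) = 43 → Q' = 27.7778.
ΔQ = 75.5556 − 27.7778 = 47.7778; the wedge equals the tax, 43.
The triangle = ½ × 47.7778 × 43 = 1027.22.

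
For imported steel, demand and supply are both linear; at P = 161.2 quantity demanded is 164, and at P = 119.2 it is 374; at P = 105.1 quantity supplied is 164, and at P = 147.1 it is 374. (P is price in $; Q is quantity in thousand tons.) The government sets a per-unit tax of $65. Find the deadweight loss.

Demand slope = (119.2 − 161.2)/(374 − 164) = −0.2, so P = 194 − 0.2Q.
Supply slope = (147.1 − 105.1)/(374 − 164) = 0.2, so P = 72.3 + 0.2Q.
Competitive equilibrium: 194 − 0.2Q = 72.3 + 0.2Q → Q* = 304.25, P* = 133.15.
With the tax, the buyer price exceeds the seller price by 65: (194 − 0.2Q) − (72.3 + 0.2Q) = 65 → Q' = 141.75.
ΔQ = 304.25 − 141.75 = 162.5; the wedge equals the tax, 65.
Welfare loss = ½ × 162.5 × 65 = $5281.25 thousand.

$5281.25 thousand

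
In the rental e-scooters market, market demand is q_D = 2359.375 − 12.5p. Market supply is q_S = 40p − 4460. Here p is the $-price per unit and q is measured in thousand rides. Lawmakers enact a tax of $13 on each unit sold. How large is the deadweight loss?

$804.76 thousand

In inverse form: demand p = 188.75 − 0.08q, supply p = 111.5 + 0.025q.
Competitive equilibrium: 188.75 − 0.08q = 111.5 + 0.025q → q* = 735.7143, p* = 129.8929.
With the tax, the buyer price exceeds the seller price by 13: (188.75 − 0.08q) − (111.5 + 0.025q) = 13 → q' = 611.9048.
Δq = 735.7143 − 611.9048 = 123.8095; the wedge equals the tax, 13.
Deadweight loss = ½ × 123.8095 × 13 = $804.76 thousand.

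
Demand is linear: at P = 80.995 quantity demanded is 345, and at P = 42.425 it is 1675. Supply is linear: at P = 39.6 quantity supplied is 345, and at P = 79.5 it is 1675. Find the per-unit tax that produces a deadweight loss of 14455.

Demand slope = (42.425 − 80.995)/(1675 − 345) = −0.029, so P = 91 − 0.029Q.
Supply slope = (79.5 − 39.6)/(1675 − 345) = 0.03, so P = 29.25 + 0.03Q.
Competitive equilibrium: 91 − 0.029Q = 29.25 + 0.03Q → Q* = 1046.6102, P* = 60.6483.
A tax t gives ΔQ = t/0.059 and wedge t, so DWL = t²/0.118.
t²/0.118 = 14455 → t² = 1705.69 → t = 41.3.

41.3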